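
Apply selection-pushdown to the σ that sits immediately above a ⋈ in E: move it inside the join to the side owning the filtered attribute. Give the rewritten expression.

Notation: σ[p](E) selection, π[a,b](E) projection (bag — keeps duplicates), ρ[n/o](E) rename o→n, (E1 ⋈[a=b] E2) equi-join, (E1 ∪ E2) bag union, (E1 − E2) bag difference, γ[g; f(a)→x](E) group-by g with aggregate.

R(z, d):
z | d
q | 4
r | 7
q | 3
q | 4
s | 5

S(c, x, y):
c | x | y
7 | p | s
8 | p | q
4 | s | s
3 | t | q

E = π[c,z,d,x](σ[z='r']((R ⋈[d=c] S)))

σ filters on z, owned by the left side.
E' = π[c,z,d,x]((σ[z='r'](R) ⋈[d=c] S))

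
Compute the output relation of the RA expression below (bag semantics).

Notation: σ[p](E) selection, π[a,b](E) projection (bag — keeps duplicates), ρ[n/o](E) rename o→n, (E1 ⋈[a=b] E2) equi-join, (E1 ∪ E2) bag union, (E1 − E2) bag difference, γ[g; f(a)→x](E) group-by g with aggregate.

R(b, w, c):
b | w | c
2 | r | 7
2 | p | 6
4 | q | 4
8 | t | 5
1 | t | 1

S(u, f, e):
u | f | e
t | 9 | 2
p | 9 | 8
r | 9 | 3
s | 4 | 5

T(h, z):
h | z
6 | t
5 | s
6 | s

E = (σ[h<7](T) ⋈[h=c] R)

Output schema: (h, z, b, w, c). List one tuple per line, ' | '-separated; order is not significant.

Subexpression sizes:
  T → 3
  σ[h<7](T) → 3
  R → 5
  (σ[h<7](T) ⋈[h=c] R) → 3

== RESULT ==
h | z | b | w | c
5 | s | 8 | t | 5
6 | s | 2 | p | 6
6 | t | 2 | p | 6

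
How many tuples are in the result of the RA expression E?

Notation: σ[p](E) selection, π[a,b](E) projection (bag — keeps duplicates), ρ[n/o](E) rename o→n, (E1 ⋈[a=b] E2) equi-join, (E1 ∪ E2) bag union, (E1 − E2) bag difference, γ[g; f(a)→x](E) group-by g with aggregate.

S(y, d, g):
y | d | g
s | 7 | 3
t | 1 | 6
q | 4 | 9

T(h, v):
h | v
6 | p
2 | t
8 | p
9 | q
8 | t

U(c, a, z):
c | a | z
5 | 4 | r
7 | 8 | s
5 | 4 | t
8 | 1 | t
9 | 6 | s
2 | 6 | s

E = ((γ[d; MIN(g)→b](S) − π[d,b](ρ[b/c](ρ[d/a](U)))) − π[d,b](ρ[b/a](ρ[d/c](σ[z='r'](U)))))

Stepwise |·|:
  S → 3
  γ[d; MIN(g)→b](S) → 3
  U → 6
  ρ[d/a](U) → 6
  ρ[b/c](ρ[d/a](U)) → 6
  π[d,b](ρ[b/c](ρ[d/a](U))) → 6
  (γ[d; MIN(g)→b](S) − π[d,b](ρ[b/c](ρ[d/a](U)))) → 3
  U → 6
  σ[z='r'](U) → 1
  ρ[d/c](σ[z='r'](U)) → 1
  ρ[b/a](ρ[d/c](σ[z='r'](U))) → 1
  π[d,b](ρ[b/a](ρ[d/c](σ[z='r'](U)))) → 1
  ((γ[d; MIN(g)→b](S) − π[d,b](ρ[b/c](ρ[d/a](U)))) − π[d,b](ρ[b/a](ρ[d/c](σ[z='r'](U))))) → 3

|E| = 3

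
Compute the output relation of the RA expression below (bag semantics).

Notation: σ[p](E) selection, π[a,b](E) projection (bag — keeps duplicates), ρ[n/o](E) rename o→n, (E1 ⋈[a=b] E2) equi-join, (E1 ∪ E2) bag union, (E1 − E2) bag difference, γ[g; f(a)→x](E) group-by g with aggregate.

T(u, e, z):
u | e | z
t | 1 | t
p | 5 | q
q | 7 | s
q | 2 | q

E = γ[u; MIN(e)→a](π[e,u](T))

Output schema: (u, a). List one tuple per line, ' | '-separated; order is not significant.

Row counts bottom-up:
  T → 4
  π[e,u](T) → 4
  γ[u; MIN(e)→a](π[e,u](T)) → 3

== RESULT ==
u | a
p | 5
q | 2
t | 1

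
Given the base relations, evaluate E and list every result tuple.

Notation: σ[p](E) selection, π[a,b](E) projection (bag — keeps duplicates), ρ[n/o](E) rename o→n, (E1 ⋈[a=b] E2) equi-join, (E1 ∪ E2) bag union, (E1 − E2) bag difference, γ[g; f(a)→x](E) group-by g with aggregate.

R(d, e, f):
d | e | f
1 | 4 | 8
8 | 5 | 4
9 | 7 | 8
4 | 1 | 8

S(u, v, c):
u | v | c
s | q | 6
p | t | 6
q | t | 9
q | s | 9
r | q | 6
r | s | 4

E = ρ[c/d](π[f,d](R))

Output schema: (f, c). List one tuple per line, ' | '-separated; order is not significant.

Subexpression sizes:
  R → 4
  π[f,d](R) → 4
  ρ[c/d](π[f,d](R)) → 4

== RESULT ==
f | c
4 | 8
8 | 1
8 | 4
8 | 9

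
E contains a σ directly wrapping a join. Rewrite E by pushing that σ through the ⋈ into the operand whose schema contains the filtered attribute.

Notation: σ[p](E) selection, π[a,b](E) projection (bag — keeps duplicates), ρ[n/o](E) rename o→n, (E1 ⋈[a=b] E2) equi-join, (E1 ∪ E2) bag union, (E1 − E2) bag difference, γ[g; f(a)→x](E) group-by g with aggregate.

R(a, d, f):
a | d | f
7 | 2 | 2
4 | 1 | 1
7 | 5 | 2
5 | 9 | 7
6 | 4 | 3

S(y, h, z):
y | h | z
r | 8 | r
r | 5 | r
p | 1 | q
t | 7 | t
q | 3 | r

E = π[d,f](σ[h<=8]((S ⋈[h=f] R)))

σ filters on h, owned by the left side.
E' = π[d,f]((σ[h<=8](S) ⋈[h=f] R))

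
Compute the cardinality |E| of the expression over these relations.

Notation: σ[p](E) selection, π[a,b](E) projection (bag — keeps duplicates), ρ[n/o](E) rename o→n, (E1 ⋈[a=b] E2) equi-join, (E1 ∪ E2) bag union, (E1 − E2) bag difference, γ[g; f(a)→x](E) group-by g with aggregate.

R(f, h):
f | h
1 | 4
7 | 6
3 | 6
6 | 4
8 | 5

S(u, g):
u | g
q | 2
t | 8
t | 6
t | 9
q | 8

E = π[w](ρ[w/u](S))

Stepwise |·|:
  S → 5
  ρ[w/u](S) → 5
  π[w](ρ[w/u](S)) → 5

|E| = 5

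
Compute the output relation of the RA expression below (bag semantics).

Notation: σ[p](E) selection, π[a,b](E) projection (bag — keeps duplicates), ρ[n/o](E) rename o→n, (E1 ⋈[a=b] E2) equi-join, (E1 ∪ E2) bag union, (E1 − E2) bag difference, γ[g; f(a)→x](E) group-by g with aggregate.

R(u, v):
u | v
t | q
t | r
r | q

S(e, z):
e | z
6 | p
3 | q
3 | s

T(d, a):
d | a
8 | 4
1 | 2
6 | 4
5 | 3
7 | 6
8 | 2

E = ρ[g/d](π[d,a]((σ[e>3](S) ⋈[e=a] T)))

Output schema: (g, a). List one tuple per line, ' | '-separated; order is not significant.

Per-node cardinality:
  S → 3
  σ[e>3](S) → 1
  T → 6
  (σ[e>3](S) ⋈[e=a] T) → 1
  π[d,a]((σ[e>3](S) ⋈[e=a] T)) → 1
  ρ[g/d](π[d,a]((σ[e>3](S) ⋈[e=a] T))) → 1

== RESULT ==
g | a
7 | 6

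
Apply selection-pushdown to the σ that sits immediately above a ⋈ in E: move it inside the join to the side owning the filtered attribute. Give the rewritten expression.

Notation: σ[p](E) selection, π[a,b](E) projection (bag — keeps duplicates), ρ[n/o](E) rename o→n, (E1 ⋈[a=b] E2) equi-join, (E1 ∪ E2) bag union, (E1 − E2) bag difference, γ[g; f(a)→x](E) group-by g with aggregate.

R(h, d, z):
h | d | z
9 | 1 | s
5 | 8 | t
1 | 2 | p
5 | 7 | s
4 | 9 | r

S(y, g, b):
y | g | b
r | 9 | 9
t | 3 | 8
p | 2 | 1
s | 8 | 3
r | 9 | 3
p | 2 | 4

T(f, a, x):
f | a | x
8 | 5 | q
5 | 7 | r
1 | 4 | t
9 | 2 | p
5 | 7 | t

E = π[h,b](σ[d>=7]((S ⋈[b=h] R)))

σ filters on d, owned by the right side.
E' = π[h,b]((S ⋈[b=h] σ[d>=7](R)))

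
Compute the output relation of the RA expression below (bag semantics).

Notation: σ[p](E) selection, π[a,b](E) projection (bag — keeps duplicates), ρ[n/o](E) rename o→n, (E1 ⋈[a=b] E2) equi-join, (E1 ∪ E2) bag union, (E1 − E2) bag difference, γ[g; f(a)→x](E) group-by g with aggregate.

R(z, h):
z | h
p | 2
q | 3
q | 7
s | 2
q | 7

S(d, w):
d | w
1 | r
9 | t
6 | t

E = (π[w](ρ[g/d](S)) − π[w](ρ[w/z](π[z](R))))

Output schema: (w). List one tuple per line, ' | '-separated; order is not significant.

Subexpression sizes:
  S → 3
  ρ[g/d](S) → 3
  π[w](ρ[g/d](S)) → 3
  R → 5
  π[z](R) → 5
  ρ[w/z](π[z](R)) → 5
  π[w](ρ[w/z](π[z](R))) → 5
  (π[w](ρ[g/d](S)) − π[w](ρ[w/z](π[z](R)))) → 3

== RESULT ==
w
r
t
t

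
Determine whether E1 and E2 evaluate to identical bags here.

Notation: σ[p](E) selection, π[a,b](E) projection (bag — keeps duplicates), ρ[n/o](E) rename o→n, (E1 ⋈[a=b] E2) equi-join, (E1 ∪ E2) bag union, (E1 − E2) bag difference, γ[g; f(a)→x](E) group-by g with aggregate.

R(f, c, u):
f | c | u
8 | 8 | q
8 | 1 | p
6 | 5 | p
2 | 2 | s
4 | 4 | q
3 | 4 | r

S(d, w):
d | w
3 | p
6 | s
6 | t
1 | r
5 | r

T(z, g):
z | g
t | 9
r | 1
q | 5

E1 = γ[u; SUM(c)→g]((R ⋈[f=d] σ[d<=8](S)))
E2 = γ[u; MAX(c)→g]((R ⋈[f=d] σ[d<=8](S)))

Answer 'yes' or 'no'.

E1 row counts bottom-up:
  R → 6
  S → 5
  σ[d<=8](S) → 5
  (R ⋈[f=d] σ[d<=8](S)) → 3
  γ[u; SUM(c)→g]((R ⋈[f=d] σ[d<=8](S))) → 2
E2 row counts bottom-up:
  R → 6
  S → 5
  σ[d<=8](S) → 5
  (R ⋈[f=d] σ[d<=8](S)) → 3
  γ[u; MAX(c)→g]((R ⋈[f=d] σ[d<=8](S))) → 2

E1 result:
u | g
p | 10
r | 4
E2 result:
u | g
p | 5
r | 4
Witness: ('p', 10) appears 1× in E1 but 0× in E2.

no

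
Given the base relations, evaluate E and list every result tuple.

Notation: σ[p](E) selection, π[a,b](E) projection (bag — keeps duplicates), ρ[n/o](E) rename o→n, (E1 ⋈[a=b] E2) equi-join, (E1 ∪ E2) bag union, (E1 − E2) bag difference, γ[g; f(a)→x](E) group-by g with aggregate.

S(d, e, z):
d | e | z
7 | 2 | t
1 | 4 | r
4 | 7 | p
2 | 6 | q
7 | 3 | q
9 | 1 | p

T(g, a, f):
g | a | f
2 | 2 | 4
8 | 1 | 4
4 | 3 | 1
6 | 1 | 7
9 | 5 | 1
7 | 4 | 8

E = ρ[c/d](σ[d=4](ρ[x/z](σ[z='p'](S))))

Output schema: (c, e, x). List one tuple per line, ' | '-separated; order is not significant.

Subexpression sizes:
  S → 6
  σ[z='p'](S) → 2
  ρ[x/z](σ[z='p'](S)) → 2
  σ[d=4](ρ[x/z](σ[z='p'](S))) → 1
  ρ[c/d](σ[d=4](ρ[x/z](σ[z='p'](S)))) → 1

== RESULT ==
c | e | x
4 | 7 | p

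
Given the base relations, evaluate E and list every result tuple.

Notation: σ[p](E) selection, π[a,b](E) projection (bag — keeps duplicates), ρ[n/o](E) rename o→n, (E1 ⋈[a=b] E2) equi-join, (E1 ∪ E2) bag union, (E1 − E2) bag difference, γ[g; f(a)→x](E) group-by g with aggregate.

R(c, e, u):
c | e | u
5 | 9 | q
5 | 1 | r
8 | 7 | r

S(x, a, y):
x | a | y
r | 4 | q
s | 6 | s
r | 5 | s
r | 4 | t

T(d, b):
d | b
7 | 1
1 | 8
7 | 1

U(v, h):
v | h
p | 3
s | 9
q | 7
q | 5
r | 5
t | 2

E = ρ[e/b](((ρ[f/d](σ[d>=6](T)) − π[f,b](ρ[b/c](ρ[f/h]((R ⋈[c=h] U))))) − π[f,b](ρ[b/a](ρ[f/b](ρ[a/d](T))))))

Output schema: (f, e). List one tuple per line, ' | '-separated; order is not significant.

Per-node cardinality:
  T → 3
  σ[d>=6](T) → 2
  ρ[f/d](σ[d>=6](T)) → 2
  R → 3
  U → 6
  (R ⋈[c=h] U) → 4
  ρ[f/h]((R ⋈[c=h] U)) → 4
  ρ[b/c](ρ[f/h]((R ⋈[c=h] U))) → 4
  π[f,b](ρ[b/c](ρ[f/h]((R ⋈[c=h] U)))) → 4
  (ρ[f/d](σ[d>=6](T)) − π[f,b](ρ[b/c](ρ[f/h]((R ⋈[c=h] U))))) → 2
  T → 3
  ρ[a/d](T) → 3
  ρ[f/b](ρ[a/d](T)) → 3
  ρ[b/a](ρ[f/b](ρ[a/d](T))) → 3
  π[f,b](ρ[b/a](ρ[f/b](ρ[a/d](T)))) → 3
  ((ρ[f/d](σ[d>=6](T)) − π[f,b](ρ[b/c](ρ[f/h]((R ⋈[c=h] U))))) − π[f,b](ρ[b/a](ρ[f/b](ρ[a/d](T))))) → 2
  ρ[e/b](((ρ[f/d](σ[d>=6](T)) − π[f,b](ρ[b/c](ρ[f/h]((R ⋈[c=h] U))))) − π[f,b](ρ[b/a](ρ[f/b](ρ[a/d](T)))))) → 2

== RESULT ==
f | e
7 | 1
7 | 1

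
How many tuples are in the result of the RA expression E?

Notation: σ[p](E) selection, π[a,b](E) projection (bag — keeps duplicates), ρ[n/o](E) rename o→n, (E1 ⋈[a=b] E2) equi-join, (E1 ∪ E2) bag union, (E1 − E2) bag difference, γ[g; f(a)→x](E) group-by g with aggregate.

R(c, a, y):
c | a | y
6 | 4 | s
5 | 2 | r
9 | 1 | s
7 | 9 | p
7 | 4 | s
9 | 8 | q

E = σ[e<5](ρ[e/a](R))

Per-node cardinality:
  R → 6
  ρ[e/a](R) → 6
  σ[e<5](ρ[e/a](R)) → 4

|E| = 4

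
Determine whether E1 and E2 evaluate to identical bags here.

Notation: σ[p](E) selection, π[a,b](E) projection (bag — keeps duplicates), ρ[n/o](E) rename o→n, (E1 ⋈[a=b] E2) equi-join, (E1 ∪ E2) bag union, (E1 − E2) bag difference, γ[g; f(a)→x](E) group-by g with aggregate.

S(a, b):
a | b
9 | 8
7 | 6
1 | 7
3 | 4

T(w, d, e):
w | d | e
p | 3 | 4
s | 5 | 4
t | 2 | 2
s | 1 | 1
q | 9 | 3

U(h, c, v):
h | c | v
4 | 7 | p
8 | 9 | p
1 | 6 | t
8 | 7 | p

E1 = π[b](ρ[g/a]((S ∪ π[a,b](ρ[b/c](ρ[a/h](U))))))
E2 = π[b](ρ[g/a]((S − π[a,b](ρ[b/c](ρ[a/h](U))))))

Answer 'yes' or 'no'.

E1 per-node cardinality:
  S → 4
  U → 4
  ρ[a/h](U) → 4
  ρ[b/c](ρ[a/h](U)) → 4
  π[a,b](ρ[b/c](ρ[a/h](U))) → 4
  (S ∪ π[a,b](ρ[b/c](ρ[a/h](U)))) → 8
  ρ[g/a]((S ∪ π[a,b](ρ[b/c](ρ[a/h](U))))) → 8
  π[b](ρ[g/a]((S ∪ π[a,b](ρ[b/c](ρ[a/h](U)))))) → 8
E2 per-node cardinality:
  S → 4
  U → 4
  ρ[a/h](U) → 4
  ρ[b/c](ρ[a/h](U)) → 4
  π[a,b](ρ[b/c](ρ[a/h](U))) → 4
  (S − π[a,b](ρ[b/c](ρ[a/h](U)))) → 4
  ρ[g/a]((S − π[a,b](ρ[b/c](ρ[a/h](U))))) → 4
  π[b](ρ[g/a]((S − π[a,b](ρ[b/c](ρ[a/h](U)))))) → 4

E1 result:
b
4
6
6
7
7
7
8
9
E2 result:
b
4
6
7
8
Witness: (6,) appears 2× in E1 but 1× in E2.

no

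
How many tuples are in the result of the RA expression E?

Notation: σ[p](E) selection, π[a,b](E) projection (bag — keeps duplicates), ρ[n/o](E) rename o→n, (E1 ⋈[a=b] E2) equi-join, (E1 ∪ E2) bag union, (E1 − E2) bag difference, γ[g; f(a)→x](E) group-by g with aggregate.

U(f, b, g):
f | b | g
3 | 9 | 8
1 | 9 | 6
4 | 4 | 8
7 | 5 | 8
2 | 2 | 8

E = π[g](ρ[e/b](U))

Per-node cardinality:
  U → 5
  ρ[e/b](U) → 5
  π[g](ρ[e/b](U)) → 5

|E| = 5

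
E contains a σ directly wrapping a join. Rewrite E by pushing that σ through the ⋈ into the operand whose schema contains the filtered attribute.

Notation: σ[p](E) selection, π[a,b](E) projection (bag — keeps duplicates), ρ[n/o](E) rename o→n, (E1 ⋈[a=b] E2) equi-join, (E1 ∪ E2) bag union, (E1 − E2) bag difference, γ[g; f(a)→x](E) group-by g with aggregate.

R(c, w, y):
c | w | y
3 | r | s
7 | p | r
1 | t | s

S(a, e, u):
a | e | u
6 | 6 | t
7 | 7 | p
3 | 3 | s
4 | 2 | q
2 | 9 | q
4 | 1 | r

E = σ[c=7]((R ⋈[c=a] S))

σ filters on c, owned by the left side.
E' = (σ[c=7](R) ⋈[c=a] S)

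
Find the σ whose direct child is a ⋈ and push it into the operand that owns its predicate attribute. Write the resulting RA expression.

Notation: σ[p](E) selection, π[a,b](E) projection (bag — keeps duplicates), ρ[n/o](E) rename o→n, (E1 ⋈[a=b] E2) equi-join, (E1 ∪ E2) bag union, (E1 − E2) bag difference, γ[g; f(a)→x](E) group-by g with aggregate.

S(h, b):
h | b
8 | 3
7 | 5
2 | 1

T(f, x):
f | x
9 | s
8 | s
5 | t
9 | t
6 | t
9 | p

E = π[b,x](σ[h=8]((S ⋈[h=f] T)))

σ filters on h, owned by the left side.
E' = π[b,x]((σ[h=8](S) ⋈[h=f] T))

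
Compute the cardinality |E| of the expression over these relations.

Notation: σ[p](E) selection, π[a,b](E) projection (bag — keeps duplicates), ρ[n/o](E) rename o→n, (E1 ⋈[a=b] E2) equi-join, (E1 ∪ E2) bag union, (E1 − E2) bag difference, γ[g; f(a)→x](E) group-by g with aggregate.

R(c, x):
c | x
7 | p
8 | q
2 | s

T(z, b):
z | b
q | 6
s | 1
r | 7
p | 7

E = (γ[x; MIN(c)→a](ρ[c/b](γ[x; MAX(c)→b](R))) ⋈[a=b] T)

Subexpression sizes:
  R → 3
  γ[x; MAX(c)→b](R) → 3
  ρ[c/b](γ[x; MAX(c)→b](R)) → 3
  γ[x; MIN(c)→a](ρ[c/b](γ[x; MAX(c)→b](R))) → 3
  T → 4
  (γ[x; MIN(c)→a](ρ[c/b](γ[x; MAX(c)→b](R))) ⋈[a=b] T) → 2

|E| = 2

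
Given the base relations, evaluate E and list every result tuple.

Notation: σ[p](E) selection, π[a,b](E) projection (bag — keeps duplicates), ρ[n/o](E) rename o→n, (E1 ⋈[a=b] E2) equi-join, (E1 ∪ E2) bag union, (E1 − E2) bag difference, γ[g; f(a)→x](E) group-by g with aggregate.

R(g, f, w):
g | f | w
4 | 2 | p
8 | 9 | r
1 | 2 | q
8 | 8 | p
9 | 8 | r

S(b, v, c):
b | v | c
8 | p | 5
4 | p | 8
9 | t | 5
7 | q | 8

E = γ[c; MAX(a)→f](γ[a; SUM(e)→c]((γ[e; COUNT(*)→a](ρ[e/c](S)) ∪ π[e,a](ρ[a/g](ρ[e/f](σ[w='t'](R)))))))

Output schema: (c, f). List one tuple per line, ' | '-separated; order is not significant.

Stepwise |·|:
  S → 4
  ρ[e/c](S) → 4
  γ[e; COUNT(*)→a](ρ[e/c](S)) → 2
  R → 5
  σ[w='t'](R) → 0
  ρ[e/f](σ[w='t'](R)) → 0
  ρ[a/g](ρ[e/f](σ[w='t'](R))) → 0
  π[e,a](ρ[a/g](ρ[e/f](σ[w='t'](R)))) → 0
  (γ[e; COUNT(*)→a](ρ[e/c](S)) ∪ π[e,a](ρ[a/g](ρ[e/f](σ[w='t'](R))))) → 2
  γ[a; SUM(e)→c]((γ[e; COUNT(*)→a](ρ[e/c](S)) ∪ π[e,a](ρ[a/g](ρ[e/f](σ[w='t'](R)))))) → 1
  γ[c; MAX(a)→f](γ[a; SUM(e)→c]((γ[e; COUNT(*)→a](ρ[e/c](S)) ∪ π[e,a](ρ[a/g](ρ[e/f](σ[w='t'](R))))))) → 1

== RESULT ==
c | f
13 | 2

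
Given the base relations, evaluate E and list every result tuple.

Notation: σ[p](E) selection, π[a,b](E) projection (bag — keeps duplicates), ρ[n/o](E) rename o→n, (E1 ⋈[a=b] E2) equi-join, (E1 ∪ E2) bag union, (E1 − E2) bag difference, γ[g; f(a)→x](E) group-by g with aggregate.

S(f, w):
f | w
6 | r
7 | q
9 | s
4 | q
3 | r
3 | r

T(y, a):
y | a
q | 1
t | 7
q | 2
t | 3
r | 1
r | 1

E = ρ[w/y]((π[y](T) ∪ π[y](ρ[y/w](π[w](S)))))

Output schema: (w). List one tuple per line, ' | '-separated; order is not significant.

Row counts bottom-up:
  T → 6
  π[y](T) → 6
  S → 6
  π[w](S) → 6
  ρ[y/w](π[w](S)) → 6
  π[y](ρ[y/w](π[w](S))) → 6
  (π[y](T) ∪ π[y](ρ[y/w](π[w](S)))) → 12
  ρ[w/y]((π[y](T) ∪ π[y](ρ[y/w](π[w](S))))) → 12

== RESULT ==
w
q
q
q
q
r
r
r
r
r
s
t
t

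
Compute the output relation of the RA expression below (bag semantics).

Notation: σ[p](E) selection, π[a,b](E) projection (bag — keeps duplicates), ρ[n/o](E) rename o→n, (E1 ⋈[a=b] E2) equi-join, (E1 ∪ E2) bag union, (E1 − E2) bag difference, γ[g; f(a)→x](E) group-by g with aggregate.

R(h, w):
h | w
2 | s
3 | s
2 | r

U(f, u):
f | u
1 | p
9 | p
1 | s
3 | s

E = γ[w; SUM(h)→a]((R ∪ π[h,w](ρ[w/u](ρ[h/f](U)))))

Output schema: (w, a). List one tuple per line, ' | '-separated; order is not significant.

Stepwise |·|:
  R → 3
  U → 4
  ρ[h/f](U) → 4
  ρ[w/u](ρ[h/f](U)) → 4
  π[h,w](ρ[w/u](ρ[h/f](U))) → 4
  (R ∪ π[h,w](ρ[w/u](ρ[h/f](U)))) → 7
  γ[w; SUM(h)→a]((R ∪ π[h,w](ρ[w/u](ρ[h/f](U))))) → 3

== RESULT ==
w | a
p | 10
r | 2
s | 9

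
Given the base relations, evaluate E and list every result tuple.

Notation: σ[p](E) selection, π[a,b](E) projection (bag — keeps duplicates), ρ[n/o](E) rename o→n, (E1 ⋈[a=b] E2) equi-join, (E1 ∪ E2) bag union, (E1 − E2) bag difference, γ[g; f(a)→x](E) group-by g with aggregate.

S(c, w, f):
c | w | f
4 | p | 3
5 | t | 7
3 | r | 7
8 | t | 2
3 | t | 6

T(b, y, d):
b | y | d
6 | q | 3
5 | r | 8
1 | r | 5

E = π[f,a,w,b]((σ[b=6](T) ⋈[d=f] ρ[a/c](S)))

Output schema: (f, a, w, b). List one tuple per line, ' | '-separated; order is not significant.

Stepwise |·|:
  T → 3
  σ[b=6](T) → 1
  S → 5
  ρ[a/c](S) → 5
  (σ[b=6](T) ⋈[d=f] ρ[a/c](S)) → 1
  π[f,a,w,b]((σ[b=6](T) ⋈[d=f] ρ[a/c](S))) → 1

== RESULT ==
f | a | w | b
3 | 4 | p | 6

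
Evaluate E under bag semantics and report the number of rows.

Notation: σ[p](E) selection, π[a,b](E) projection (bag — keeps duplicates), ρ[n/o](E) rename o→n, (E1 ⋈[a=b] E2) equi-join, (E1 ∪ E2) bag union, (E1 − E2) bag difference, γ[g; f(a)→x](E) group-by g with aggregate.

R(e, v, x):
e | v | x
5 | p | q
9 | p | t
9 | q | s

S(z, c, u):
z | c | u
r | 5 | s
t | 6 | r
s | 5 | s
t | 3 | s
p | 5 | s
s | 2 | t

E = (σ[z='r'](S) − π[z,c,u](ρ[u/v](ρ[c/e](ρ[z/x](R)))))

Stepwise |·|:
  S → 6
  σ[z='r'](S) → 1
  R → 3
  ρ[z/x](R) → 3
  ρ[c/e](ρ[z/x](R)) → 3
  ρ[u/v](ρ[c/e](ρ[z/x](R))) → 3
  π[z,c,u](ρ[u/v](ρ[c/e](ρ[z/x](R)))) → 3
  (σ[z='r'](S) − π[z,c,u](ρ[u/v](ρ[c/e](ρ[z/x](R))))) → 1

|E| = 1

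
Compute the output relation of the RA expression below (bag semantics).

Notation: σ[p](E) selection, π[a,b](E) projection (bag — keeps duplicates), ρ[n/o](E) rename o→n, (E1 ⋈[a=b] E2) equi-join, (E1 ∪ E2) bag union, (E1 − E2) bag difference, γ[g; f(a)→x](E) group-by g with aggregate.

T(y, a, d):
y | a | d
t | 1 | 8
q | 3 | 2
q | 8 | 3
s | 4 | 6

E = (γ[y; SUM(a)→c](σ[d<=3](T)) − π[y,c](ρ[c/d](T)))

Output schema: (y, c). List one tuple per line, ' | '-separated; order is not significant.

Per-node cardinality:
  T → 4
  σ[d<=3](T) → 2
  γ[y; SUM(a)→c](σ[d<=3](T)) → 1
  T → 4
  ρ[c/d](T) → 4
  π[y,c](ρ[c/d](T)) → 4
  (γ[y; SUM(a)→c](σ[d<=3](T)) − π[y,c](ρ[c/d](T))) → 1

== RESULT ==
y | c
q | 11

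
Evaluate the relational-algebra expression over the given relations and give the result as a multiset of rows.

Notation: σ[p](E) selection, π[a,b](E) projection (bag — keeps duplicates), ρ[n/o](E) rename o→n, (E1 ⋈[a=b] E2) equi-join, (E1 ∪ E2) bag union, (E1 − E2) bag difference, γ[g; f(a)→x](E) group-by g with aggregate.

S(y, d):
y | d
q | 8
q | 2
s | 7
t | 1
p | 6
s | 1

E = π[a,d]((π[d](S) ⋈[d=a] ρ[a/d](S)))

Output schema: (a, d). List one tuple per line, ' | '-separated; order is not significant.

Subexpression sizes:
  S → 6
  π[d](S) → 6
  S → 6
  ρ[a/d](S) → 6
  (π[d](S) ⋈[d=a] ρ[a/d](S)) → 8
  π[a,d]((π[d](S) ⋈[d=a] ρ[a/d](S))) → 8

== RESULT ==
a | d
1 | 1
1 | 1
1 | 1
1 | 1
2 | 2
6 | 6
7 | 7
8 | 8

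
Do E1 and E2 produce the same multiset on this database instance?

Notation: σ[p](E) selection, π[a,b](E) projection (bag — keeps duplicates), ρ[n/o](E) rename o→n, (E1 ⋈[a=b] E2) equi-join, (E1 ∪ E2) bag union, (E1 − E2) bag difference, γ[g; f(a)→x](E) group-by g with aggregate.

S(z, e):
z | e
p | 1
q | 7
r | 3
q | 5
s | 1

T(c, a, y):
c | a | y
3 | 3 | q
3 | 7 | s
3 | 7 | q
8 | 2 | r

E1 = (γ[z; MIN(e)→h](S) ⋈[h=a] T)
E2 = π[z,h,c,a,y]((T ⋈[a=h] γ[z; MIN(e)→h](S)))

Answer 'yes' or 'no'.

E1 row counts bottom-up:
  S → 5
  γ[z; MIN(e)→h](S) → 4
  T → 4
  (γ[z; MIN(e)→h](S) ⋈[h=a] T) → 1
E2 row counts bottom-up:
  T → 4
  S → 5
  γ[z; MIN(e)→h](S) → 4
  (T ⋈[a=h] γ[z; MIN(e)→h](S)) → 1
  π[z,h,c,a,y]((T ⋈[a=h] γ[z; MIN(e)→h](S))) → 1

E1 and E2 produce the same multiset:
z | h | c | a | y
r | 3 | 3 | 3 | q

yes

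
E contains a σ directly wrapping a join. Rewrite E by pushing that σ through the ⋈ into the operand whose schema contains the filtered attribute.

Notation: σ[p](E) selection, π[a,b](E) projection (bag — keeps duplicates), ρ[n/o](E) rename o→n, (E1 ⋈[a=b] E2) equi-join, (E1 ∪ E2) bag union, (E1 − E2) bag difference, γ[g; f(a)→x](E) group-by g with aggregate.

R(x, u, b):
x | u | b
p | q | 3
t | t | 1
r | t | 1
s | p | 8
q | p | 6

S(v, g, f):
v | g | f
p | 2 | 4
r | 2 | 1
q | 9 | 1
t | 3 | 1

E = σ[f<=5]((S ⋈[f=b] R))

σ filters on f, owned by the left side.
E' = (σ[f<=5](S) ⋈[f=b] R)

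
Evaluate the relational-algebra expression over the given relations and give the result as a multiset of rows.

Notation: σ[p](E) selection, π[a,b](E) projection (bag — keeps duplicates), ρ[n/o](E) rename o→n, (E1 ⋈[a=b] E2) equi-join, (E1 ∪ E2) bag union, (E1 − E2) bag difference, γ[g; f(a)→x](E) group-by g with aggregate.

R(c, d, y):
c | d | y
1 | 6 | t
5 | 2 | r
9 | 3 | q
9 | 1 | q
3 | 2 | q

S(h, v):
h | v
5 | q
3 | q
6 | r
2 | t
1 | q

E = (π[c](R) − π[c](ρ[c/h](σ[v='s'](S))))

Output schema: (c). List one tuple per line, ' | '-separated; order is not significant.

Row counts bottom-up:
  R → 5
  π[c](R) → 5
  S → 5
  σ[v='s'](S) → 0
  ρ[c/h](σ[v='s'](S)) → 0
  π[c](ρ[c/h](σ[v='s'](S))) → 0
  (π[c](R) − π[c](ρ[c/h](σ[v='s'](S)))) → 5

== RESULT ==
c
1
3
5
9
9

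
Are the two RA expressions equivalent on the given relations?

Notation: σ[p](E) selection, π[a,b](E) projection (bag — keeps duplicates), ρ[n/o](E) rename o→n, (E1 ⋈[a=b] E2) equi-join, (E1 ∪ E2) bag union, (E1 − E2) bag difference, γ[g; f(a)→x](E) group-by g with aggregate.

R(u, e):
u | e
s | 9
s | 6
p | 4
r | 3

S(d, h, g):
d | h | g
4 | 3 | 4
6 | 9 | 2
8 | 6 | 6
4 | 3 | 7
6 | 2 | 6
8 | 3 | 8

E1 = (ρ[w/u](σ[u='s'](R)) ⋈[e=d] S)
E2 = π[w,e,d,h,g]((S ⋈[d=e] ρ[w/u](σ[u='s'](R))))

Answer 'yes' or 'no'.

E1 subexpression sizes:
  R → 4
  σ[u='s'](R) → 2
  ρ[w/u](σ[u='s'](R)) → 2
  S → 6
  (ρ[w/u](σ[u='s'](R)) ⋈[e=d] S) → 2
E2 subexpression sizes:
  S → 6
  R → 4
  σ[u='s'](R) → 2
  ρ[w/u](σ[u='s'](R)) → 2
  (S ⋈[d=e] ρ[w/u](σ[u='s'](R))) → 2
  π[w,e,d,h,g]((S ⋈[d=e] ρ[w/u](σ[u='s'](R)))) → 2

E1 and E2 produce the same multiset:
w | e | d | h | g
s | 6 | 6 | 2 | 6
s | 6 | 6 | 9 | 2

yes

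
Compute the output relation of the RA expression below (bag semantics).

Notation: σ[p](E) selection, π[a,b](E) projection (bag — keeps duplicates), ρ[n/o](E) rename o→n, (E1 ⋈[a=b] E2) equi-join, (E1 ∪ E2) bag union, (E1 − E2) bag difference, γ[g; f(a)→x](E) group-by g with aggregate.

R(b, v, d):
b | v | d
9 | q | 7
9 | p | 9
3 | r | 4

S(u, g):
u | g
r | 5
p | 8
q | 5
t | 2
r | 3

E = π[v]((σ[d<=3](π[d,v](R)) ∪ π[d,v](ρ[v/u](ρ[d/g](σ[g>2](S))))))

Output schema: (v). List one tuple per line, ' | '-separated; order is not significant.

Row counts bottom-up:
  R → 3
  π[d,v](R) → 3
  σ[d<=3](π[d,v](R)) → 0
  S → 5
  σ[g>2](S) → 4
  ρ[d/g](σ[g>2](S)) → 4
  ρ[v/u](ρ[d/g](σ[g>2](S))) → 4
  π[d,v](ρ[v/u](ρ[d/g](σ[g>2](S)))) → 4
  (σ[d<=3](π[d,v](R)) ∪ π[d,v](ρ[v/u](ρ[d/g](σ[g>2](S))))) → 4
  π[v]((σ[d<=3](π[d,v](R)) ∪ π[d,v](ρ[v/u](ρ[d/g](σ[g>2](S)))))) → 4

== RESULT ==
v
p
q
r
r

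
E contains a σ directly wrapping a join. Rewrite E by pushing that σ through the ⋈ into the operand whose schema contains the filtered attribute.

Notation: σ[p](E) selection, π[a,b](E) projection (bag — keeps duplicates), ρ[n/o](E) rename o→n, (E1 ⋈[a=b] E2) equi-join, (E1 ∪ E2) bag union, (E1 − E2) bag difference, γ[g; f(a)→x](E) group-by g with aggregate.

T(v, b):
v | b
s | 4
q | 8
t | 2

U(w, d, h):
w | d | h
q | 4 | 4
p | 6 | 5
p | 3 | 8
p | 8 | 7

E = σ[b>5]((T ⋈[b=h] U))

σ filters on b, owned by the left side.
E' = (σ[b>5](T) ⋈[b=h] U)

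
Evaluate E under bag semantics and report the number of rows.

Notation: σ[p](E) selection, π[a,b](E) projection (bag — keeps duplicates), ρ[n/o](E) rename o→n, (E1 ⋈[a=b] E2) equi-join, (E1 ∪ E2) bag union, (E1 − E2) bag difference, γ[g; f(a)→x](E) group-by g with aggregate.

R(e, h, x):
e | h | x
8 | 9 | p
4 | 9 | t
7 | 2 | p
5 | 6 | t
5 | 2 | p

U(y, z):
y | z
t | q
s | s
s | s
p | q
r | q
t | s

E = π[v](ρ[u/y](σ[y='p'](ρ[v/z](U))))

Stepwise |·|:
  U → 6
  ρ[v/z](U) → 6
  σ[y='p'](ρ[v/z](U)) → 1
  ρ[u/y](σ[y='p'](ρ[v/z](U))) → 1
  π[v](ρ[u/y](σ[y='p'](ρ[v/z](U)))) → 1

|E| = 1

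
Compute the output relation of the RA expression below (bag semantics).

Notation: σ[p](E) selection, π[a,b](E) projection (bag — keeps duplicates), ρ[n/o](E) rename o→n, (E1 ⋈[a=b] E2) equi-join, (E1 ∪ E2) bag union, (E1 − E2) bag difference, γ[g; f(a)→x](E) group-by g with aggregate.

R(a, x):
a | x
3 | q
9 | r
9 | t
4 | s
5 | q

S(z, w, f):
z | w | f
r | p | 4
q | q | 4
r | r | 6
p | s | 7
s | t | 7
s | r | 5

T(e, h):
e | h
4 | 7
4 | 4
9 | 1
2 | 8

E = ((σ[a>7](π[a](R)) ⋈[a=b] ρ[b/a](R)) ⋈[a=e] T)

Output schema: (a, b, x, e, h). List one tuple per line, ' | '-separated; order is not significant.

Subexpression sizes:
  R → 5
  π[a](R) → 5
  σ[a>7](π[a](R)) → 2
  R → 5
  ρ[b/a](R) → 5
  (σ[a>7](π[a](R)) ⋈[a=b] ρ[b/a](R)) → 4
  T → 4
  ((σ[a>7](π[a](R)) ⋈[a=b] ρ[b/a](R)) ⋈[a=e] T) → 4

== RESULT ==
a | b | x | e | h
9 | 9 | r | 9 | 1
9 | 9 | r | 9 | 1
9 | 9 | t | 9 | 1
9 | 9 | t | 9 | 1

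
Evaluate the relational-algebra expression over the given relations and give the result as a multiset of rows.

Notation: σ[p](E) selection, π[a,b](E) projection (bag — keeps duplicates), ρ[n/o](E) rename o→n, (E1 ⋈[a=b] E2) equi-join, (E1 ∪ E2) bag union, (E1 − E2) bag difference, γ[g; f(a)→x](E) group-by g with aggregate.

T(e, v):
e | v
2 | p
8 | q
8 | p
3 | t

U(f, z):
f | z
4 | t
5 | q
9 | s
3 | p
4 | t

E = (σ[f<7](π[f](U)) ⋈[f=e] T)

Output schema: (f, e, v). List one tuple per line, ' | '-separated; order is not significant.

Subexpression sizes:
  U → 5
  π[f](U) → 5
  σ[f<7](π[f](U)) → 4
  T → 4
  (σ[f<7](π[f](U)) ⋈[f=e] T) → 1

== RESULT ==
f | e | v
3 | 3 | t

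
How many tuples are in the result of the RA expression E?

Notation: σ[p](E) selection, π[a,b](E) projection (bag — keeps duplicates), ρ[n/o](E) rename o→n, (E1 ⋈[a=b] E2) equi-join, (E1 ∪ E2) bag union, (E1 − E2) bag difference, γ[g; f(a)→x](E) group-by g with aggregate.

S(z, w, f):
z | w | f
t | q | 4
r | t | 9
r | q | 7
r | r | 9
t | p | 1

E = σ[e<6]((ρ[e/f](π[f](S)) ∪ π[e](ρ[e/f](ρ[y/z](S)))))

Per-node cardinality:
  S → 5
  π[f](S) → 5
  ρ[e/f](π[f](S)) → 5
  S → 5
  ρ[y/z](S) → 5
  ρ[e/f](ρ[y/z](S)) → 5
  π[e](ρ[e/f](ρ[y/z](S))) → 5
  (ρ[e/f](π[f](S)) ∪ π[e](ρ[e/f](ρ[y/z](S)))) → 10
  σ[e<6]((ρ[e/f](π[f](S)) ∪ π[e](ρ[e/f](ρ[y/z](S))))) → 4

|E| = 4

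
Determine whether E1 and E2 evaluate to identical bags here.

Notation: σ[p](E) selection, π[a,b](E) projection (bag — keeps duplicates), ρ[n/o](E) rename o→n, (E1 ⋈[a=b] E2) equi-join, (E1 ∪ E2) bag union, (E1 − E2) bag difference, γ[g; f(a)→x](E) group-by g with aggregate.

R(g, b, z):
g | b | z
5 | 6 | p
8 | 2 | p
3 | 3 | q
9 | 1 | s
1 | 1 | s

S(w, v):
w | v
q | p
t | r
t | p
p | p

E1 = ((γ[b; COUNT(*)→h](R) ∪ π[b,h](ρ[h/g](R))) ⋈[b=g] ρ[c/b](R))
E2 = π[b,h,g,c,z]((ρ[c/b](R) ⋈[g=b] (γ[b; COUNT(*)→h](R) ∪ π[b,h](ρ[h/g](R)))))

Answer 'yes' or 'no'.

E1 row counts bottom-up:
  R → 5
  γ[b; COUNT(*)→h](R) → 4
  R → 5
  ρ[h/g](R) → 5
  π[b,h](ρ[h/g](R)) → 5
  (γ[b; COUNT(*)→h](R) ∪ π[b,h](ρ[h/g](R))) → 9
  R → 5
  ρ[c/b](R) → 5
  ((γ[b; COUNT(*)→h](R) ∪ π[b,h](ρ[h/g](R))) ⋈[b=g] ρ[c/b](R)) → 5
E2 row counts bottom-up:
  R → 5
  ρ[c/b](R) → 5
  R → 5
  γ[b; COUNT(*)→h](R) → 4
  R → 5
  ρ[h/g](R) → 5
  π[b,h](ρ[h/g](R)) → 5
  (γ[b; COUNT(*)→h](R) ∪ π[b,h](ρ[h/g](R))) → 9
  (ρ[c/b](R) ⋈[g=b] (γ[b; COUNT(*)→h](R) ∪ π[b,h](ρ[h/g](R)))) → 5
  π[b,h,g,c,z]((ρ[c/b](R) ⋈[g=b] (γ[b; COUNT(*)→h](R) ∪ π[b,h](ρ[h/g](R))))) → 5

E1 and E2 produce the same multiset:
b | h | g | c | z
1 | 1 | 1 | 1 | s
1 | 2 | 1 | 1 | s
1 | 9 | 1 | 1 | s
3 | 1 | 3 | 3 | q
3 | 3 | 3 | 3 | q

yes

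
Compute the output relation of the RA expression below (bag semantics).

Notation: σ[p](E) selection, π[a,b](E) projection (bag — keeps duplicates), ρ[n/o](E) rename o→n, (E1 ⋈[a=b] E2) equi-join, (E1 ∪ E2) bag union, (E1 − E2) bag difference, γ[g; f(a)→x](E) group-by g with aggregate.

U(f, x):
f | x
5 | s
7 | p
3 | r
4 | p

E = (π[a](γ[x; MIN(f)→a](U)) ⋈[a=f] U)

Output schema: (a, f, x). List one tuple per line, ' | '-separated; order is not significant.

Row counts bottom-up:
  U → 4
  γ[x; MIN(f)→a](U) → 3
  π[a](γ[x; MIN(f)→a](U)) → 3
  U → 4
  (π[a](γ[x; MIN(f)→a](U)) ⋈[a=f] U) → 3

== RESULT ==
a | f | x
3 | 3 | r
4 | 4 | p
5 | 5 | s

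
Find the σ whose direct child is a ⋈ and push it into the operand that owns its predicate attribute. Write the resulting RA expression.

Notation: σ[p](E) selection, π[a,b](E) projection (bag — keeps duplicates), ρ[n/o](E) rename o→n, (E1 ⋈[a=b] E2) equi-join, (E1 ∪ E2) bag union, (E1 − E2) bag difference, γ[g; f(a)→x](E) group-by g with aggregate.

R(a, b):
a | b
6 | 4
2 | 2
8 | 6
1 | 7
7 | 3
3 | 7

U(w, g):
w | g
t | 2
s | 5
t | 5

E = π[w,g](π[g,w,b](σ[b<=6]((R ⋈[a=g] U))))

σ filters on b, owned by the left side.
E' = π[w,g](π[g,w,b]((σ[b<=6](R) ⋈[a=g] U)))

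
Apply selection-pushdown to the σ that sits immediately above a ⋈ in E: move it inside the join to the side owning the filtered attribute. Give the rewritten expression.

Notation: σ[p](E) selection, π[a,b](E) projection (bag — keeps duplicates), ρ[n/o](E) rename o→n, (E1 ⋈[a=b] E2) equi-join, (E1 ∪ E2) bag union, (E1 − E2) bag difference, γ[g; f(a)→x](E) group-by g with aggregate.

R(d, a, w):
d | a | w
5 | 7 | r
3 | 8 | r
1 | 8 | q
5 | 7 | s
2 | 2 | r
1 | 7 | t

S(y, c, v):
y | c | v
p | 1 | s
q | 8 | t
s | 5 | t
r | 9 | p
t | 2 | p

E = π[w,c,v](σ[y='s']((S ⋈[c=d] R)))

σ filters on y, owned by the left side.
E' = π[w,c,v]((σ[y='s'](S) ⋈[c=d] R))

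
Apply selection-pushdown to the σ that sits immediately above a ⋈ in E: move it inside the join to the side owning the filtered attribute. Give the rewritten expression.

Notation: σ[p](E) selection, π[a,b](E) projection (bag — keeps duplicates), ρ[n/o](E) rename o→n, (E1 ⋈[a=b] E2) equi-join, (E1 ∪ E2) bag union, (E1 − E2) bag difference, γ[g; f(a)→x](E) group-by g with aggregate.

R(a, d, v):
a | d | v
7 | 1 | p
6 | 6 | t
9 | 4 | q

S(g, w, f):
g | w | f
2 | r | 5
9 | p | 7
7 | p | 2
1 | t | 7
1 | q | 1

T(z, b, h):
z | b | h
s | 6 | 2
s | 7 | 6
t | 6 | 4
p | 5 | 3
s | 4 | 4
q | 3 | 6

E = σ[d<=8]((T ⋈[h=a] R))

σ filters on d, owned by the right side.
E' = (T ⋈[h=a] σ[d<=8](R))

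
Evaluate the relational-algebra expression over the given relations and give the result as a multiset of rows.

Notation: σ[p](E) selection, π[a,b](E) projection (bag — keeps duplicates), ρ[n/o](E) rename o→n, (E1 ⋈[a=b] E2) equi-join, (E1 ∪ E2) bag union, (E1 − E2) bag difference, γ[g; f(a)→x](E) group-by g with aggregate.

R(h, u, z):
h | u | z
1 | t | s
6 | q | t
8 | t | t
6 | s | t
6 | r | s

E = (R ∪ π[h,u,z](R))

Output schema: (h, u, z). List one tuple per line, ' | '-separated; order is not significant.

Per-node cardinality:
  R → 5
  R → 5
  π[h,u,z](R) → 5
  (R ∪ π[h,u,z](R)) → 10

== RESULT ==
h | u | z
1 | t | s
1 | t | s
6 | q | t
6 | q | t
6 | r | s
6 | r | s
6 | s | t
6 | s | t
8 | t | t
8 | t | t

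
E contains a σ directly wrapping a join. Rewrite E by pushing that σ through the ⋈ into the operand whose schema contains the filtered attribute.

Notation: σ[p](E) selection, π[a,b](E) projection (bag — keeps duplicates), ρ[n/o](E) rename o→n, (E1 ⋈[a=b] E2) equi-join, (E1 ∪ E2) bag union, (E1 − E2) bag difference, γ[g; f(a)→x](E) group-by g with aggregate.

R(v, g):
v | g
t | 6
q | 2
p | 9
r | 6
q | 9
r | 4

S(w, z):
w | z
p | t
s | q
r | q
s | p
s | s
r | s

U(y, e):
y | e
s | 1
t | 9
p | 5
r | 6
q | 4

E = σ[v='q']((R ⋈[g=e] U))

σ filters on v, owned by the left side.
E' = (σ[v='q'](R) ⋈[g=e] U)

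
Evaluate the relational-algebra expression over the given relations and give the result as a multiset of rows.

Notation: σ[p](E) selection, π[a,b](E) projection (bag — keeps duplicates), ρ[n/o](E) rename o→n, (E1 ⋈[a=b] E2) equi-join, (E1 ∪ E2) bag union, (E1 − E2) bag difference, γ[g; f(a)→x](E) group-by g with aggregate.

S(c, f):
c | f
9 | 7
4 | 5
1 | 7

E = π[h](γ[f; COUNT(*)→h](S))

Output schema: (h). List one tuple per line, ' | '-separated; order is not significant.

Row counts bottom-up:
  S → 3
  γ[f; COUNT(*)→h](S) → 2
  π[h](γ[f; COUNT(*)→h](S)) → 2

== RESULT ==
h
1
2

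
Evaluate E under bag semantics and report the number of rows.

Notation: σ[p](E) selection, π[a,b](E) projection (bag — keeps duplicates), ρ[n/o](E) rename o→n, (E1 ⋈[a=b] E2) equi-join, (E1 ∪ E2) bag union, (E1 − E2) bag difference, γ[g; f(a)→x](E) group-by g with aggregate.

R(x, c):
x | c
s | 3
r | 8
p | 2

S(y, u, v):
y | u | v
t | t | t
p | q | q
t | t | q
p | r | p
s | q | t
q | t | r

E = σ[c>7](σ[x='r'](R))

Subexpression sizes:
  R → 3
  σ[x='r'](R) → 1
  σ[c>7](σ[x='r'](R)) → 1

|E| = 1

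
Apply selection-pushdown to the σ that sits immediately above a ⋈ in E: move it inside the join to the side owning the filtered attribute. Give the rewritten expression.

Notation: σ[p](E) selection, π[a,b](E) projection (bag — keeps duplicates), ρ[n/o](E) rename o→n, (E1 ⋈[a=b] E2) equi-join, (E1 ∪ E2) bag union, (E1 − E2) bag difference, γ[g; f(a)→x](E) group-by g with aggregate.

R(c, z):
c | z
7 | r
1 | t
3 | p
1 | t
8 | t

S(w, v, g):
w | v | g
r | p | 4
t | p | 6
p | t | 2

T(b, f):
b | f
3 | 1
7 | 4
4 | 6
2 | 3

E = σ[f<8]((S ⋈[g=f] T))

σ filters on f, owned by the right side.
E' = (S ⋈[g=f] σ[f<8](T))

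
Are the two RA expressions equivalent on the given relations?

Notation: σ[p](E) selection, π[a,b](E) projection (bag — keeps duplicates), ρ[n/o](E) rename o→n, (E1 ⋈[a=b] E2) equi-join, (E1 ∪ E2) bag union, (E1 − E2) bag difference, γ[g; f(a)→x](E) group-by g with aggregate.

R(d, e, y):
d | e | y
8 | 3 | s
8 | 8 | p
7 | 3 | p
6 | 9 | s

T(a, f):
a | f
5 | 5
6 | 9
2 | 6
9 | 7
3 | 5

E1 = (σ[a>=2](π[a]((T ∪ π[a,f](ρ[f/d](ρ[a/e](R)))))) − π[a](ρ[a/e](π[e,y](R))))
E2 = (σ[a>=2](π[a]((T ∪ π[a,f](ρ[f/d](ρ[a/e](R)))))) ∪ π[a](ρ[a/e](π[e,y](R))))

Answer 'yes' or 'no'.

E1 row counts bottom-up:
  T → 5
  R → 4
  ρ[a/e](R) → 4
  ρ[f/d](ρ[a/e](R)) → 4
  π[a,f](ρ[f/d](ρ[a/e](R))) → 4
  (T ∪ π[a,f](ρ[f/d](ρ[a/e](R)))) → 9
  π[a]((T ∪ π[a,f](ρ[f/d](ρ[a/e](R))))) → 9
  σ[a>=2](π[a]((T ∪ π[a,f](ρ[f/d](ρ[a/e](R)))))) → 9
  R → 4
  π[e,y](R) → 4
  ρ[a/e](π[e,y](R)) → 4
  π[a](ρ[a/e](π[e,y](R))) → 4
  (σ[a>=2](π[a]((T ∪ π[a,f](ρ[f/d](ρ[a/e](R)))))) − π[a](ρ[a/e](π[e,y](R)))) → 5
E2 row counts bottom-up:
  T → 5
  R → 4
  ρ[a/e](R) → 4
  ρ[f/d](ρ[a/e](R)) → 4
  π[a,f](ρ[f/d](ρ[a/e](R))) → 4
  (T ∪ π[a,f](ρ[f/d](ρ[a/e](R)))) → 9
  π[a]((T ∪ π[a,f](ρ[f/d](ρ[a/e](R))))) → 9
  σ[a>=2](π[a]((T ∪ π[a,f](ρ[f/d](ρ[a/e](R)))))) → 9
  R → 4
  π[e,y](R) → 4
  ρ[a/e](π[e,y](R)) → 4
  π[a](ρ[a/e](π[e,y](R))) → 4
  (σ[a>=2](π[a]((T ∪ π[a,f](ρ[f/d](ρ[a/e](R)))))) ∪ π[a](ρ[a/e](π[e,y](R)))) → 13

E1 result:
a
2
3
5
6
9
E2 result:
a
2
3
3
3
3
3
5
6
8
8
9
9
9
Witness: (8,) appears 0× in E1 but 2× in E2.

no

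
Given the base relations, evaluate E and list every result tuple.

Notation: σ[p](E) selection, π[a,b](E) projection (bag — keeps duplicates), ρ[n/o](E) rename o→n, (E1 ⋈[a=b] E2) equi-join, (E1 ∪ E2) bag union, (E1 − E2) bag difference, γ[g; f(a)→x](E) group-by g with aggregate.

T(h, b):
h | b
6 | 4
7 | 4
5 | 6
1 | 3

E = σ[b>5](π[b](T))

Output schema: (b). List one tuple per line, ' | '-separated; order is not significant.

Stepwise |·|:
  T → 4
  π[b](T) → 4
  σ[b>5](π[b](T)) → 1

== RESULT ==
b
6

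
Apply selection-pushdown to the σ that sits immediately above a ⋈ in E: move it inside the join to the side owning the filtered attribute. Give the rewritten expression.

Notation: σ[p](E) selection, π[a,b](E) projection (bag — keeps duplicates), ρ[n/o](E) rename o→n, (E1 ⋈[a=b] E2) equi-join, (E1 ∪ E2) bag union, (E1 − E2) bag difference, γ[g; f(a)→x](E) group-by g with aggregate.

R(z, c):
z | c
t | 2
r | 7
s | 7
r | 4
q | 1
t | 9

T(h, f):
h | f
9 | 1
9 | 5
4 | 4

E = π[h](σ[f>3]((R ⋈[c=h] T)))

σ filters on f, owned by the right side.
E' = π[h]((R ⋈[c=h] σ[f>3](T)))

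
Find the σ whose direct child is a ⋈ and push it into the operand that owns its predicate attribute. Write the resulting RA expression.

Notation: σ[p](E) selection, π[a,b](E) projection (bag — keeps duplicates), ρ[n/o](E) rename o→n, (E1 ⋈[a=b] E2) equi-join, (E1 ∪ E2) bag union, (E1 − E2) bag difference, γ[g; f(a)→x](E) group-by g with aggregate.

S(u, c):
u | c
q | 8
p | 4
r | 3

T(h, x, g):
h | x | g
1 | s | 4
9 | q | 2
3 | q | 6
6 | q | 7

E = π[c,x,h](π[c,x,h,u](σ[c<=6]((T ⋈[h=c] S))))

σ filters on c, owned by the right side.
E' = π[c,x,h](π[c,x,h,u]((T ⋈[h=c] σ[c<=6](S))))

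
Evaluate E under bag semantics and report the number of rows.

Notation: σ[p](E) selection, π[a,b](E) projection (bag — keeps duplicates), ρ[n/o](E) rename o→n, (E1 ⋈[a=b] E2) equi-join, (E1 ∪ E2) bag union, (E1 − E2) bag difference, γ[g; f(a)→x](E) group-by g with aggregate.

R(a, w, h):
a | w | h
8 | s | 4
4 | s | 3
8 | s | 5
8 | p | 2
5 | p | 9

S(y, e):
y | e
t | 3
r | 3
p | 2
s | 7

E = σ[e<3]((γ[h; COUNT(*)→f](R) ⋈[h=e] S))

Per-node cardinality:
  R → 5
  γ[h; COUNT(*)→f](R) → 5
  S → 4
  (γ[h; COUNT(*)→f](R) ⋈[h=e] S) → 3
  σ[e<3]((γ[h; COUNT(*)→f](R) ⋈[h=e] S)) → 1

|E| = 1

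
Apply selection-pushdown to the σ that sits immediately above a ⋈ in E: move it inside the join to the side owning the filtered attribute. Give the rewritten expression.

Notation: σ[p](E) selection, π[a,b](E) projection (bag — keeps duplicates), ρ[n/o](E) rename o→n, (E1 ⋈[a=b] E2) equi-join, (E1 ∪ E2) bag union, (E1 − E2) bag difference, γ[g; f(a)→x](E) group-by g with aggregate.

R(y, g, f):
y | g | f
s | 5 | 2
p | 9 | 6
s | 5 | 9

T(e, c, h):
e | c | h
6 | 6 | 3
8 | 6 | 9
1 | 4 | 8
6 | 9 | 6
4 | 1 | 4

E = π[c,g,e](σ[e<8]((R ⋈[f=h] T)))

σ filters on e, owned by the right side.
E' = π[c,g,e]((R ⋈[f=h] σ[e<8](T)))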